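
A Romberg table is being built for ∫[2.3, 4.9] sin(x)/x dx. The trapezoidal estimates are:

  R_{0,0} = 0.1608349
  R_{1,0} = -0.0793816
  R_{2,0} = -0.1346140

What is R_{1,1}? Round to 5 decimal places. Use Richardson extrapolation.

-0.15945

Richardson extrapolation on the trapezoidal column (denominator 4−1=3):
R_{1,1} = (4·(-0.0793816) − 0.1608349) / 3 = -0.1594538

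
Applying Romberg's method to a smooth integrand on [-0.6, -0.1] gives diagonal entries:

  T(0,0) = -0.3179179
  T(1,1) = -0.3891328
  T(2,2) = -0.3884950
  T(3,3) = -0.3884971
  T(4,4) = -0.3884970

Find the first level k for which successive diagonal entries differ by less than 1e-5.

|T(1,1) − T(0,0)| = 0.0712149 ≥ 1e-5
|T(2,2) − T(1,1)| = 0.0006378 ≥ 1e-5
|T(3,3) − T(2,2)| = 0.0000021 < 1e-5

k = 3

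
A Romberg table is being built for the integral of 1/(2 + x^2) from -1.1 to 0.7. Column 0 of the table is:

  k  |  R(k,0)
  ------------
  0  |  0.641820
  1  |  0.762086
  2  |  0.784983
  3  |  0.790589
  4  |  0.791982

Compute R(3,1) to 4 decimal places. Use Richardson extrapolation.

0.7925

Richardson extrapolation on the trapezoidal column (denominator 4−1=3):
R(3,1) = (4·0.790589 − 0.784983) / 3 = 0.792458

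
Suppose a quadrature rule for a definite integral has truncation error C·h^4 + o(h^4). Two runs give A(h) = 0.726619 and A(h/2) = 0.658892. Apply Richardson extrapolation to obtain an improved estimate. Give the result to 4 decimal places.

Extrapolated value = (16·A(h/2) − A(h)) / (16 − 1)
= (16·0.658892 − 0.726619) / 15
= 9.815653 / 15 = 0.654377

0.6544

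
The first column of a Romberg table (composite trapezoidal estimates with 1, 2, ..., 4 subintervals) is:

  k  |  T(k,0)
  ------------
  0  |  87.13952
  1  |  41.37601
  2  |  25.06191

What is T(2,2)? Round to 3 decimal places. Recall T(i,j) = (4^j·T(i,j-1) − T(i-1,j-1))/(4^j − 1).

T(1,1) = 41.37601 + (41.37601 − 87.13952)/3 = 26.12151
T(2,1) = (4·25.06191 − 41.37601) / 3 = 19.62388
T(2,2) = 19.62388 + (19.62388 − 26.12151)/15 = 19.19070
(Column j=1 coincides with Simpson's rule on the same nodes.)

19.191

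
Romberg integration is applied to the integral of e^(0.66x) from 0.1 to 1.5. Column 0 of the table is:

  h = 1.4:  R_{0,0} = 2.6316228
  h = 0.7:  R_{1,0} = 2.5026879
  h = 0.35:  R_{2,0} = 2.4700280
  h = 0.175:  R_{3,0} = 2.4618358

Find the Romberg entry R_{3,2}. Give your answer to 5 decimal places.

Richardson extrapolation on the trapezoidal column (denominator 4−1=3):
R_{2,1} = 2.4700280 + (2.4700280 − 2.5026879)/3 = 2.4591414
R_{3,1} = (4·2.4618358 − 2.4700280) / 3 = 2.4591051
R_{3,2} = (16·2.4591051 − 2.4591414) / 15 = 2.4591027

2.45910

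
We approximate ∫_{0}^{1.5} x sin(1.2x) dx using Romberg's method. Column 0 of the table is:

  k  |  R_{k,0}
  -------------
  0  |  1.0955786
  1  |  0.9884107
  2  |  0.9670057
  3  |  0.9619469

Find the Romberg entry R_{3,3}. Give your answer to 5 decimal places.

0.96029

Richardson extrapolation on the trapezoidal column (denominator 4−1=3):
R_{1,1} = (4·0.9884107 − 1.0955786) / 3 = 0.9526881
R_{2,1} = (4·0.9670057 − 0.9884107) / 3 = 0.9598707
R_{3,1} = (4·0.9619469 − 0.9670057) / 3 = 0.9602606
R_{2,2} = (16·0.9598707 − 0.9526881) / 15 = 0.9603495
R_{3,2} = (16·0.9602606 − 0.9598707) / 15 = 0.9602866
R_{3,3} = (64·0.9602866 − 0.9603495) / 63 = 0.9602856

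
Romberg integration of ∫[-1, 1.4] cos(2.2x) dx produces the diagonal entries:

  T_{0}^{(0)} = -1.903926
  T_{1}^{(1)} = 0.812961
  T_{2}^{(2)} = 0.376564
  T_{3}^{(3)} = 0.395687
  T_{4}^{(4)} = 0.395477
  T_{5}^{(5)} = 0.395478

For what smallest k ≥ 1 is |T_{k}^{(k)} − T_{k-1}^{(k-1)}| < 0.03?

k = 3

|T_{1}^{(1)} − T_{0}^{(0)}| = 2.716887 ≥ 0.03
|T_{2}^{(2)} − T_{1}^{(1)}| = 0.436397 ≥ 0.03
|T_{3}^{(3)} − T_{2}^{(2)}| = 0.019123 < 0.03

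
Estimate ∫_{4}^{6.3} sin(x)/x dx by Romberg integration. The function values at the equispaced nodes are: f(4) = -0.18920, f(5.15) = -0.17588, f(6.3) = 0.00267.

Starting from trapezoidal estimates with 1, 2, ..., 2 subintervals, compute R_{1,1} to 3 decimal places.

R_{0,0} (trapezoid, 1 panel, h=2.3000): -0.21451
R_{1,0} (trapezoid, 2 panels, h=1.1500): -0.30952
R_{1,1} = -0.30952 + (-0.30952 − (-0.21451))/3 = -0.34119

-0.341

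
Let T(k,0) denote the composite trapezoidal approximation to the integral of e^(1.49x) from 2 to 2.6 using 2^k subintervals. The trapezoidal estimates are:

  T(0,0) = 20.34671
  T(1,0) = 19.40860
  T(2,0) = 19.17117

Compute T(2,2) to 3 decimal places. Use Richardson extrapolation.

T(1,1) = 19.40860 + (19.40860 − 20.34671)/3 = 19.09590
T(2,1) = 19.17117 + (19.17117 − 19.40860)/3 = 19.09203
T(2,2) = 19.09203 + (19.09203 − 19.09590)/15 = 19.09177

19.092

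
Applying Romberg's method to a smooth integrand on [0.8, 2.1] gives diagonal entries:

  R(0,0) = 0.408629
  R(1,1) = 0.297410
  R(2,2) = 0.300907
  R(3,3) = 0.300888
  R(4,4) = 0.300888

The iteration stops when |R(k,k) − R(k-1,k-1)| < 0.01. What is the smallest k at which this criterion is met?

|R(1,1) − R(0,0)| = 0.111219 ≥ 0.01
|R(2,2) − R(1,1)| = 0.003497 < 0.01

k = 2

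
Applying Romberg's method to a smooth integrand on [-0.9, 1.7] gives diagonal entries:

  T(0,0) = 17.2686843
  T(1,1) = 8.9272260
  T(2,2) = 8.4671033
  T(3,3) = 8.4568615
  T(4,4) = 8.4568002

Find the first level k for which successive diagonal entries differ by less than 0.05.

|T(1,1) − T(0,0)| = 8.3414583 ≥ 0.05
|T(2,2) − T(1,1)| = 0.4601227 ≥ 0.05
|T(3,3) − T(2,2)| = 0.0102418 < 0.05

k = 3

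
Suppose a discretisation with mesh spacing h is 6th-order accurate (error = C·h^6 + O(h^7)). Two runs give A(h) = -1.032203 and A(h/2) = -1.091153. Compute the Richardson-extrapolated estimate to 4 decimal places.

The leading error scales as h^6; refining by a factor of 2 reduces it by 2^6 = 64.
Extrapolated value = (64·A(h/2) − A(h)) / (64 − 1)
= (64·(-1.091153) − (-1.032203)) / 63
= -68.801589 / 63 = -1.092089

-1.0921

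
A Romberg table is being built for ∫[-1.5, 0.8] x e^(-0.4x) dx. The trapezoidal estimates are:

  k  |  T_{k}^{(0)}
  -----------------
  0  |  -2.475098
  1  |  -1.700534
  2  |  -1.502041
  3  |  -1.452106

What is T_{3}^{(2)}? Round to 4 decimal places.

T_{2}^{(1)} = -1.502041 + (-1.502041 − (-1.700534))/3 = -1.435877
T_{3}^{(1)} = -1.452106 + (-1.452106 − (-1.502041))/3 = -1.435461
T_{3}^{(2)} = -1.435461 + (-1.435461 − (-1.435877))/15 = -1.435433
(Column j=1 coincides with Simpson's rule on the same nodes.)

-1.4354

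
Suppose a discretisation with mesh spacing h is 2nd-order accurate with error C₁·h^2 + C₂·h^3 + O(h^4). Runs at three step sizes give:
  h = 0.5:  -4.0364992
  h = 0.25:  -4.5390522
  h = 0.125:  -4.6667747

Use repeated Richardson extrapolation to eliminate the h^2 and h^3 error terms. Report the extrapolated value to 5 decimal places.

First eliminate the h^2 term (factor 2^2 = 4):
  B₁ = (4·(-4.5390522) − (-4.0364992))/3 = -4.7065699
  B₂ = (4·(-4.6667747) − (-4.5390522))/3 = -4.7093489
Then eliminate the h^3 term (factor 2^3 = 8):
  (8·(-4.7093489) − (-4.7065699))/7 = -4.7097459

-4.70975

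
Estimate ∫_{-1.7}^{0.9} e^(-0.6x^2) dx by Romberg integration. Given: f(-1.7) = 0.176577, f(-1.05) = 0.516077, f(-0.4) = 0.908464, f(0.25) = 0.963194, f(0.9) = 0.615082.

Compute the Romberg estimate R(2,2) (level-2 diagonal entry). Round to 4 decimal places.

R(0,0) (trapezoid, 1 panel, h=2.6000): 1.029157
R(1,0) (trapezoid, 2 panels, h=1.3000): 1.695582
R(2,0) (trapezoid, 4 panels, h=0.6500): 1.809317
R(1,1) = 1.695582 + (1.695582 − 1.029157)/3 = 1.917724
R(2,1) = 1.809317 + (1.809317 − 1.695582)/3 = 1.847229
R(2,2) = 1.847229 + (1.847229 − 1.917724)/15 = 1.842529

1.8425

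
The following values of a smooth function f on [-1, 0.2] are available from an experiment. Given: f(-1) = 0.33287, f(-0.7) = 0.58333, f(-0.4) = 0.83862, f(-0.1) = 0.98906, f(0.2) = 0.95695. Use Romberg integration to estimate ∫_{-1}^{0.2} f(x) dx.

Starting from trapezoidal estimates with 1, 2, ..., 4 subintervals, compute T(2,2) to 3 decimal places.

T(0,0) (trapezoid, 1 panel, h=1.2000): 0.77389
T(1,0) (trapezoid, 2 panels, h=0.6000): 0.89012
T(2,0) (trapezoid, 4 panels, h=0.3000): 0.91678
T(1,1) = 0.89012 + (0.89012 − 0.77389)/3 = 0.92886
T(2,1) = 0.91678 + (0.91678 − 0.89012)/3 = 0.92567
T(2,2) = 0.92567 + (0.92567 − 0.92886)/15 = 0.92546

0.925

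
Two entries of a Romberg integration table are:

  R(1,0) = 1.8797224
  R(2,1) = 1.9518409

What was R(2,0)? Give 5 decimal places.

1.93381

From R(2,1) = (4·R(2,0) − R(1,0))/3, solve for R(2,0):
4·R(2,0) = 3·1.9518409 + 1.8797224 = 7.7352451
R(2,0) = 1.9338113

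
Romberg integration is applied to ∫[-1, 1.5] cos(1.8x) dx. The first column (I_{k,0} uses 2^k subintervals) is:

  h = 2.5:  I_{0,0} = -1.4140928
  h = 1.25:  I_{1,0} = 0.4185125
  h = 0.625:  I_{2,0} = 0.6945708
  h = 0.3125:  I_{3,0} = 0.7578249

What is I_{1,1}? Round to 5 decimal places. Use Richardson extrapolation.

1.02938

I_{1,1} = 0.4185125 + (0.4185125 − (-1.4140928))/3 = 1.0293809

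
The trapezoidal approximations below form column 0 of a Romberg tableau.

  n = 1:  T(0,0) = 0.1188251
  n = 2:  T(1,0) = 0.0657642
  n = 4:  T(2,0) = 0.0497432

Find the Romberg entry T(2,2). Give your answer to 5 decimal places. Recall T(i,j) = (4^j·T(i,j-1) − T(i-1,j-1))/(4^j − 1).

T(1,1) = (4·0.0657642 − 0.1188251) / 3 = 0.0480772
T(2,1) = 0.0497432 + (0.0497432 − 0.0657642)/3 = 0.0444029
T(2,2) = 0.0444029 + (0.0444029 − 0.0480772)/15 = 0.0441579

0.04416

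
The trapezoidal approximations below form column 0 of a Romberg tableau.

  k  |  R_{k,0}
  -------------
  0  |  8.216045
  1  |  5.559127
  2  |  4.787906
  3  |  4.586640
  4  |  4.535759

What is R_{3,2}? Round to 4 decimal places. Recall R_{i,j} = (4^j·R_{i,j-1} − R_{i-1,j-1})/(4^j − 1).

4.5188

R_{2,1} = (4·4.787906 − 5.559127) / 3 = 4.530832
R_{3,1} = 4.586640 + (4.586640 − 4.787906)/3 = 4.519551
R_{3,2} = 4.519551 + (4.519551 − 4.530832)/15 = 4.518799
(Column j=1 coincides with Simpson's rule on the same nodes.)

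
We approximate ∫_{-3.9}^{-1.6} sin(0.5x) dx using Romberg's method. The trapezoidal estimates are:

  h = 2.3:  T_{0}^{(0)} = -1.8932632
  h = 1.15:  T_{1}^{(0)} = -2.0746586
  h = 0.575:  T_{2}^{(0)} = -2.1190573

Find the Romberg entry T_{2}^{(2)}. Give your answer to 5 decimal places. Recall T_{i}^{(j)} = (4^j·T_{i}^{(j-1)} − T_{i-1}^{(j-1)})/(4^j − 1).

-2.13377

T_{1}^{(1)} = (4·(-2.0746586) − (-1.8932632)) / 3 = -2.1351237
T_{2}^{(1)} = (4·(-2.1190573) − (-2.0746586)) / 3 = -2.1338569
T_{2}^{(2)} = (16·(-2.1338569) − (-2.1351237)) / 15 = -2.1337724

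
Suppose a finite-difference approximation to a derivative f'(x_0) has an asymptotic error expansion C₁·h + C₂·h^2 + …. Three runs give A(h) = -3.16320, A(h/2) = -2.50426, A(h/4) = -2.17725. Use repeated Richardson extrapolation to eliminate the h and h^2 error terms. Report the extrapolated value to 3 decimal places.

-1.852

First eliminate the h term (factor 2^1 = 2):
  B₁ = (2·(-2.50426) − (-3.16320))/1 = -1.84532
  B₂ = (2·(-2.17725) − (-2.50426))/1 = -1.85024
Then eliminate the h^2 term (factor 2^2 = 4):
  (4·(-1.85024) − (-1.84532))/3 = -1.85188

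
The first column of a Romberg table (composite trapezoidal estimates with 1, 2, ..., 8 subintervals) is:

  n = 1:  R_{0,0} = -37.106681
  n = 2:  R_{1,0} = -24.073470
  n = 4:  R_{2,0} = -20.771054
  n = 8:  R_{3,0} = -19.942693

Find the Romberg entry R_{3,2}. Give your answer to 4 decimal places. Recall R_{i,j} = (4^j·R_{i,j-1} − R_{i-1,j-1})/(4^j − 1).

-19.6663

R_{2,1} = (4·(-20.771054) − (-24.073470)) / 3 = -19.670249
R_{3,1} = (4·(-19.942693) − (-20.771054)) / 3 = -19.666573
R_{3,2} = (16·(-19.666573) − (-19.670249)) / 15 = -19.666328
(Column j=1 coincides with Simpson's rule on the same nodes.)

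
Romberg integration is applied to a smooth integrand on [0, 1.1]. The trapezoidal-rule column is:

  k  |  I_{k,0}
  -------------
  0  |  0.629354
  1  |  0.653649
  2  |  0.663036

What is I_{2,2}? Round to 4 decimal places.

I_{1,1} = 0.653649 + (0.653649 − 0.629354)/3 = 0.661747
I_{2,1} = (4·0.663036 − 0.653649) / 3 = 0.666165
I_{2,2} = (16·0.666165 − 0.661747) / 15 = 0.666460
(Column j=1 coincides with Simpson's rule on the same nodes.)

0.6665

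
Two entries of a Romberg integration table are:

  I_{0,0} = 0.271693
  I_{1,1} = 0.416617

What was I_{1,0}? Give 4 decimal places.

0.3804

From I_{1,1} = (4·I_{1,0} − I_{0,0})/3, solve for I_{1,0}:
4·I_{1,0} = 3·0.416617 + 0.271693 = 1.521544
I_{1,0} = 0.380386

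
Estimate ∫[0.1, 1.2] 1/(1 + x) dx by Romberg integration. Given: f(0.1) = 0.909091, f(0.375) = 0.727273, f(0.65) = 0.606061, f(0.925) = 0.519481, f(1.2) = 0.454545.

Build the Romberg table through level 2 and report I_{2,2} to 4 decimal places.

I_{0,0} (trapezoid, 1 panel, h=1.1000): 0.750000
I_{1,0} (trapezoid, 2 panels, h=0.5500): 0.708333
I_{2,0} (trapezoid, 4 panels, h=0.2750): 0.697024
I_{1,1} = 0.708333 + (0.708333 − 0.750000)/3 = 0.694444
I_{2,1} = 0.697024 + (0.697024 − 0.708333)/3 = 0.693254
I_{2,2} = 0.693254 + (0.693254 − 0.694444)/15 = 0.693175

0.6932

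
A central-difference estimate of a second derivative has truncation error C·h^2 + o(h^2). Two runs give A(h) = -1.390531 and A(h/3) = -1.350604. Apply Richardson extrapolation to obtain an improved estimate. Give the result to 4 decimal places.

The leading error scales as h^2; refining by a factor of 3 reduces it by 3^2 = 9.
Extrapolated value = (9·A(h/3) − A(h)) / (9 − 1)
= (9·(-1.350604) − (-1.390531)) / 8
= -10.764905 / 8 = -1.345613

-1.3456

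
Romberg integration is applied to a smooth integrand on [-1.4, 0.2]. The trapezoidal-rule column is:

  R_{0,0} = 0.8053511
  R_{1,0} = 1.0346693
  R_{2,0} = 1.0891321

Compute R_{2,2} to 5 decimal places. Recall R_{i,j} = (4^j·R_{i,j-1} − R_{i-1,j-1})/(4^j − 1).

Richardson extrapolation on the trapezoidal column (denominator 4−1=3):
R_{1,1} = 1.0346693 + (1.0346693 − 0.8053511)/3 = 1.1111087
R_{2,1} = 1.0891321 + (1.0891321 − 1.0346693)/3 = 1.1072864
R_{2,2} = 1.1072864 + (1.1072864 − 1.1111087)/15 = 1.1070316

1.10703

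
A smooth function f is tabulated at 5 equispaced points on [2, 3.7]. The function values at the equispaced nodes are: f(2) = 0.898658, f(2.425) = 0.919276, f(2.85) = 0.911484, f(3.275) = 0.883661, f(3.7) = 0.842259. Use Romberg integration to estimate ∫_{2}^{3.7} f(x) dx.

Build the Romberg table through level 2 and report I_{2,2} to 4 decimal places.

1.5266

I_{0,0} (trapezoid, 1 panel, h=1.7000): 1.479779
I_{1,0} (trapezoid, 2 panels, h=0.8500): 1.514651
I_{2,0} (trapezoid, 4 panels, h=0.4250): 1.523574
I_{1,1} = 1.514651 + (1.514651 − 1.479779)/3 = 1.526275
I_{2,1} = 1.523574 + (1.523574 − 1.514651)/3 = 1.526548
I_{2,2} = 1.526548 + (1.526548 − 1.526275)/15 = 1.526566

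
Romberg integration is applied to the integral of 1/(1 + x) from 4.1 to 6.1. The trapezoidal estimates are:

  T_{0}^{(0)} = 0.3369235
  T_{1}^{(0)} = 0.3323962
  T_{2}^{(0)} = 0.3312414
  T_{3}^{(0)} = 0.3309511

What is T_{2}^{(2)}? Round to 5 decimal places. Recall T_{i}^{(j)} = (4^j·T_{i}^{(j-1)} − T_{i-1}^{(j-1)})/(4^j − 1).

0.33085

Richardson extrapolation on the trapezoidal column (denominator 4−1=3):
T_{1}^{(1)} = (4·0.3323962 − 0.3369235) / 3 = 0.3308871
T_{2}^{(1)} = (4·0.3312414 − 0.3323962) / 3 = 0.3308565
T_{2}^{(2)} = (16·0.3308565 − 0.3308871) / 15 = 0.3308545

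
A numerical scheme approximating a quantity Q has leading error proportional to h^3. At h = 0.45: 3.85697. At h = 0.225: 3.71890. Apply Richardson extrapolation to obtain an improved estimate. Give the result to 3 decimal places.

3.699

The leading error scales as h^3; refining by a factor of 2 reduces it by 2^3 = 8.
Extrapolated value = (8·A(h/2) − A(h)) / (8 − 1)
= (8·3.71890 − 3.85697) / 7
= 25.89423 / 7 = 3.69918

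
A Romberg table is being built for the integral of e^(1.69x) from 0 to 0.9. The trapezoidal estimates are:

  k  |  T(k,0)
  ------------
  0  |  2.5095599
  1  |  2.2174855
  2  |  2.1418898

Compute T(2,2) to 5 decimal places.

Richardson extrapolation on the trapezoidal column (denominator 4−1=3):
T(1,1) = 2.2174855 + (2.2174855 − 2.5095599)/3 = 2.1201274
T(2,1) = (4·2.1418898 − 2.2174855) / 3 = 2.1166912
T(2,2) = 2.1166912 + (2.1166912 − 2.1201274)/15 = 2.1164621
(Column j=1 coincides with Simpson's rule on the same nodes.)

2.11646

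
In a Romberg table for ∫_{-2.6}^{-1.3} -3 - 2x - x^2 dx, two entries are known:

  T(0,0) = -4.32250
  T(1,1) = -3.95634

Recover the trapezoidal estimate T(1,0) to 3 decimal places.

-4.048

From T(1,1) = (4·T(1,0) − T(0,0))/3, solve for T(1,0):
4·T(1,0) = 3·(-3.95634) + (-4.32250) = -16.19152
T(1,0) = -4.04788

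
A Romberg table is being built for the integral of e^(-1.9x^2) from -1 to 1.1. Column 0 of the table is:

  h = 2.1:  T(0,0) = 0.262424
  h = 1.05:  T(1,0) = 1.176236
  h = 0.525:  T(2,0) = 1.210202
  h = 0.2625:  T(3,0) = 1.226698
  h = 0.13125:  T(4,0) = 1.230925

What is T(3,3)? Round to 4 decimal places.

1.2334

Richardson extrapolation on the trapezoidal column (denominator 4−1=3):
T(1,1) = (4·1.176236 − 0.262424) / 3 = 1.480840
T(2,1) = 1.210202 + (1.210202 − 1.176236)/3 = 1.221524
T(3,1) = (4·1.226698 − 1.210202) / 3 = 1.232197
T(2,2) = (16·1.221524 − 1.480840) / 15 = 1.204236
T(3,2) = 1.232197 + (1.232197 − 1.221524)/15 = 1.232909
T(3,3) = (64·1.232909 − 1.204236) / 63 = 1.233364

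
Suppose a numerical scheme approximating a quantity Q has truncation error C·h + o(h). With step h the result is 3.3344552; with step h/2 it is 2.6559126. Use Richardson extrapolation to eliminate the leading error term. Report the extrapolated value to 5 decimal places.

1.97737

The leading error scales as h; refining by a factor of 2 reduces it by 2^1 = 2.
Extrapolated value = (2·A(h/2) − A(h)) / (2 − 1)
= (2·2.6559126 − 3.3344552) / 1
= 1.9773700 / 1 = 1.9773700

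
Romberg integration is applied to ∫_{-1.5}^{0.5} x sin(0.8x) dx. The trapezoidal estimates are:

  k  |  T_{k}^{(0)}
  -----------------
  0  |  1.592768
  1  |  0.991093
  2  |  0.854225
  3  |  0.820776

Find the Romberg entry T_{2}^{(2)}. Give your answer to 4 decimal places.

0.8098

T_{1}^{(1)} = (4·0.991093 − 1.592768) / 3 = 0.790535
T_{2}^{(1)} = 0.854225 + (0.854225 − 0.991093)/3 = 0.808602
T_{2}^{(2)} = 0.808602 + (0.808602 − 0.790535)/15 = 0.809806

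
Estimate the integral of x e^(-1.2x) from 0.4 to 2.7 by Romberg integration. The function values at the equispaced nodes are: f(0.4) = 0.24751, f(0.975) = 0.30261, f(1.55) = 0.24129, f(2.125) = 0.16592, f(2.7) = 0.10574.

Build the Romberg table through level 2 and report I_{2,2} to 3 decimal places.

I_{0,0} (trapezoid, 1 panel, h=2.3000): 0.40624
I_{1,0} (trapezoid, 2 panels, h=1.1500): 0.48060
I_{2,0} (trapezoid, 4 panels, h=0.5750): 0.50971
I_{1,1} = 0.48060 + (0.48060 − 0.40624)/3 = 0.50539
I_{2,1} = 0.50971 + (0.50971 − 0.48060)/3 = 0.51941
I_{2,2} = 0.51941 + (0.51941 − 0.50539)/15 = 0.52034

0.520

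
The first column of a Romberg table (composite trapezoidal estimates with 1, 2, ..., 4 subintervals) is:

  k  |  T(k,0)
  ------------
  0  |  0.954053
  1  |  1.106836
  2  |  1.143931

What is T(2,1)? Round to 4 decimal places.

T(2,1) = 1.143931 + (1.143931 − 1.106836)/3 = 1.156296

1.1563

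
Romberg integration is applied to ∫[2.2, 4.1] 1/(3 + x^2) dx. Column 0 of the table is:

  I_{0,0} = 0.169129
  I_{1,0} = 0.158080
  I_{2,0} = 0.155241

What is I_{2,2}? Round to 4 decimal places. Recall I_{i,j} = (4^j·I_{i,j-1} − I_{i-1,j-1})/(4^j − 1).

Richardson extrapolation on the trapezoidal column (denominator 4−1=3):
I_{1,1} = (4·0.158080 − 0.169129) / 3 = 0.154397
I_{2,1} = 0.155241 + (0.155241 − 0.158080)/3 = 0.154295
I_{2,2} = (16·0.154295 − 0.154397) / 15 = 0.154288
(Column j=1 coincides with Simpson's rule on the same nodes.)

0.1543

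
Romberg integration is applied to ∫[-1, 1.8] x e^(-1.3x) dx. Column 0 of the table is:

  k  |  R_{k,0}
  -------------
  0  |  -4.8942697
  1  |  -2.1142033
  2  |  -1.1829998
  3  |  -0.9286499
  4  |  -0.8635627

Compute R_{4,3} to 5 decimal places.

-0.84173

Richardson extrapolation on the trapezoidal column (denominator 4−1=3):
R_{2,1} = -1.1829998 + (-1.1829998 − (-2.1142033))/3 = -0.8725986
R_{3,1} = (4·(-0.9286499) − (-1.1829998)) / 3 = -0.8438666
R_{4,1} = -0.8635627 + (-0.8635627 − (-0.9286499))/3 = -0.8418670
R_{3,2} = (16·(-0.8438666) − (-0.8725986)) / 15 = -0.8419511
R_{4,2} = (16·(-0.8418670) − (-0.8438666)) / 15 = -0.8417337
R_{4,3} = (64·(-0.8417337) − (-0.8419511)) / 63 = -0.8417302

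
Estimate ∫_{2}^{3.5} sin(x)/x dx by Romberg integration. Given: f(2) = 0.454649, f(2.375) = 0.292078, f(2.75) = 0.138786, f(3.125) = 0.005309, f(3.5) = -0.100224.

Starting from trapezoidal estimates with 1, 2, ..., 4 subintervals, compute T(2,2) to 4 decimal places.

0.2277

T(0,0) (trapezoid, 1 panel, h=1.5000): 0.265819
T(1,0) (trapezoid, 2 panels, h=0.7500): 0.236999
T(2,0) (trapezoid, 4 panels, h=0.3750): 0.230020
T(1,1) = 0.236999 + (0.236999 − 0.265819)/3 = 0.227392
T(2,1) = 0.230020 + (0.230020 − 0.236999)/3 = 0.227694
T(2,2) = 0.227694 + (0.227694 − 0.227392)/15 = 0.227714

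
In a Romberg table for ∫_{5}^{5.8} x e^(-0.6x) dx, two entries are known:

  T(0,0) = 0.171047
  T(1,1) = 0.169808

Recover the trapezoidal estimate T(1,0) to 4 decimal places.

0.1701

From T(1,1) = (4·T(1,0) − T(0,0))/3, solve for T(1,0):
4·T(1,0) = 3·0.169808 + 0.171047 = 0.680471
T(1,0) = 0.170118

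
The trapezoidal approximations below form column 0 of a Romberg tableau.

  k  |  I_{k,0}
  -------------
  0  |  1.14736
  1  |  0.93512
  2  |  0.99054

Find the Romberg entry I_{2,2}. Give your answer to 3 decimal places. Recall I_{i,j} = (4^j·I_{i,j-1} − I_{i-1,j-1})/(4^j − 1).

I_{1,1} = (4·0.93512 − 1.14736) / 3 = 0.86437
I_{2,1} = (4·0.99054 − 0.93512) / 3 = 1.00901
I_{2,2} = (16·1.00901 − 0.86437) / 15 = 1.01865

1.019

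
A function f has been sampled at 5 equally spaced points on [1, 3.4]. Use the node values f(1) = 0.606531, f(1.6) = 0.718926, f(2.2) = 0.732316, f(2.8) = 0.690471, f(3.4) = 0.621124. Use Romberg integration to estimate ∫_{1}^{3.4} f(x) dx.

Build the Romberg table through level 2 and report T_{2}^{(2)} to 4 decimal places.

1.6662

T_{0}^{(0)} (trapezoid, 1 panel, h=2.4000): 1.473186
T_{1}^{(0)} (trapezoid, 2 panels, h=1.2000): 1.615372
T_{2}^{(0)} (trapezoid, 4 panels, h=0.6000): 1.653324
T_{1}^{(1)} = 1.615372 + (1.615372 − 1.473186)/3 = 1.662767
T_{2}^{(1)} = 1.653324 + (1.653324 − 1.615372)/3 = 1.665975
T_{2}^{(2)} = 1.665975 + (1.665975 − 1.662767)/15 = 1.666189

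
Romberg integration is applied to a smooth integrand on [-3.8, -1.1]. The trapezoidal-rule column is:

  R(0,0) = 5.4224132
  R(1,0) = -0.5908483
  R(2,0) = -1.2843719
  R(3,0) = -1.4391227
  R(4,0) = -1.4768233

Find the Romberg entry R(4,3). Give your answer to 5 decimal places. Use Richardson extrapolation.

R(2,1) = -1.2843719 + (-1.2843719 − (-0.5908483))/3 = -1.5155464
R(3,1) = -1.4391227 + (-1.4391227 − (-1.2843719))/3 = -1.4907063
R(4,1) = -1.4768233 + (-1.4768233 − (-1.4391227))/3 = -1.4893902
R(3,2) = (16·(-1.4907063) − (-1.5155464)) / 15 = -1.4890503
R(4,2) = -1.4893902 + (-1.4893902 − (-1.4907063))/15 = -1.4893025
R(4,3) = -1.4893025 + (-1.4893025 − (-1.4890503))/63 = -1.4893065
(Column j=1 coincides with Simpson's rule on the same nodes.)

-1.48931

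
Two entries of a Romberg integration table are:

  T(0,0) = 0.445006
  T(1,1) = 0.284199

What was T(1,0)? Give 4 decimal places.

0.3244

From T(1,1) = (4·T(1,0) − T(0,0))/3, solve for T(1,0):
4·T(1,0) = 3·0.284199 + 0.445006 = 1.297603
T(1,0) = 0.324401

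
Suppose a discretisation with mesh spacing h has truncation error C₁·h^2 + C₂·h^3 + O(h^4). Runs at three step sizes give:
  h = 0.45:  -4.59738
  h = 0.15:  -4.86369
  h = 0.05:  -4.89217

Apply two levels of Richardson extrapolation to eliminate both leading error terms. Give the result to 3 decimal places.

-4.896

First eliminate the h^2 term (factor 3^2 = 9):
  B₁ = (9·(-4.86369) − (-4.59738))/8 = -4.89698
  B₂ = (9·(-4.89217) − (-4.86369))/8 = -4.89573
Then eliminate the h^3 term (factor 3^3 = 27):
  (27·(-4.89573) − (-4.89698))/26 = -4.89568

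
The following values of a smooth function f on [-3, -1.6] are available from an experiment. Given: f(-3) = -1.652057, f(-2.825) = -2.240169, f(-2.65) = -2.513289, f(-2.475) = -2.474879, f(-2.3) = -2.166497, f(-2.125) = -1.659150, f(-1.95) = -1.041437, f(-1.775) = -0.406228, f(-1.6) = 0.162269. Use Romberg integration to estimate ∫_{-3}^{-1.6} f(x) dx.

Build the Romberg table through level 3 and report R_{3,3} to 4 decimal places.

-2.3364

R_{0,0} (trapezoid, 1 panel, h=1.4000): -1.042852
R_{1,0} (trapezoid, 2 panels, h=0.7000): -2.037974
R_{2,0} (trapezoid, 4 panels, h=0.3500): -2.263141
R_{3,0} (trapezoid, 8 panels, h=0.1750): -2.318145
R_{1,1} = -2.037974 + (-2.037974 − (-1.042852))/3 = -2.369681
R_{2,1} = -2.263141 + (-2.263141 − (-2.037974))/3 = -2.338197
R_{3,1} = -2.318145 + (-2.318145 − (-2.263141))/3 = -2.336480
R_{2,2} = -2.338197 + (-2.338197 − (-2.369681))/15 = -2.336098
R_{3,2} = -2.336480 + (-2.336480 − (-2.338197))/15 = -2.336366
R_{3,3} = -2.336366 + (-2.336366 − (-2.336098))/63 = -2.336370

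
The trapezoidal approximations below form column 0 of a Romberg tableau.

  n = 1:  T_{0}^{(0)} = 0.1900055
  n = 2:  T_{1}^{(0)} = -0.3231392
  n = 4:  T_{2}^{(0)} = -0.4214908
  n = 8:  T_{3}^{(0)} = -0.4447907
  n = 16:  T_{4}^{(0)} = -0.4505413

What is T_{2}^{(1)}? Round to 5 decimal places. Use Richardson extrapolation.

-0.45427

T_{2}^{(1)} = -0.4214908 + (-0.4214908 − (-0.3231392))/3 = -0.4542747
(Column j=1 coincides with Simpson's rule on the same nodes.)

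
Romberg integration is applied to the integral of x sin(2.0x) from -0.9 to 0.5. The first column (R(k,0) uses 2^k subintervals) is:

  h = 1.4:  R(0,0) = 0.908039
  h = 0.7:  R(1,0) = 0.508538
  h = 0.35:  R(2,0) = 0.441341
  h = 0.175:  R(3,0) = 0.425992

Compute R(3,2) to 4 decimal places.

0.4210

R(2,1) = 0.441341 + (0.441341 − 0.508538)/3 = 0.418942
R(3,1) = 0.425992 + (0.425992 − 0.441341)/3 = 0.420876
R(3,2) = (16·0.420876 − 0.418942) / 15 = 0.421005
(Column j=1 coincides with Simpson's rule on the same nodes.)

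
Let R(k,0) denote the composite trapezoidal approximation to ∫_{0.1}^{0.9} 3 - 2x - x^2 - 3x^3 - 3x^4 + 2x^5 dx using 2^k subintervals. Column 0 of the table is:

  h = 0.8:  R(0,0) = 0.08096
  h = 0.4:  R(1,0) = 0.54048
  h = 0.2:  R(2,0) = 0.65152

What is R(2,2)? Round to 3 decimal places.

R(1,1) = 0.54048 + (0.54048 − 0.08096)/3 = 0.69365
R(2,1) = (4·0.65152 − 0.54048) / 3 = 0.68853
R(2,2) = 0.68853 + (0.68853 − 0.69365)/15 = 0.68819

0.688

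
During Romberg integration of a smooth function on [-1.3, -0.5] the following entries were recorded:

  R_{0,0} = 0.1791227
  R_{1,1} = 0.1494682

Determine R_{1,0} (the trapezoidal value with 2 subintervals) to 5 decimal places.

0.15688

From R_{1,1} = (4·R_{1,0} − R_{0,0})/3, solve for R_{1,0}:
4·R_{1,0} = 3·0.1494682 + 0.1791227 = 0.6275273
R_{1,0} = 0.1568818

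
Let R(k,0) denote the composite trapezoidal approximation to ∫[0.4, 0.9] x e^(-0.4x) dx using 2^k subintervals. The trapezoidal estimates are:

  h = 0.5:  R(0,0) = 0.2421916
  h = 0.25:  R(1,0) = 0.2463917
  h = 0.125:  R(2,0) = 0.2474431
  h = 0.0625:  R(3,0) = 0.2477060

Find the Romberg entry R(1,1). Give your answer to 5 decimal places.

R(1,1) = 0.2463917 + (0.2463917 − 0.2421916)/3 = 0.2477917

0.24779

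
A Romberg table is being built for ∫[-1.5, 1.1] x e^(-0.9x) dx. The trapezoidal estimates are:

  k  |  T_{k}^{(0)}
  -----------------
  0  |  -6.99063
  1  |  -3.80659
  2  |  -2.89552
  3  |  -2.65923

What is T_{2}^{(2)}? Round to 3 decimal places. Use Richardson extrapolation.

-2.582

T_{1}^{(1)} = -3.80659 + (-3.80659 − (-6.99063))/3 = -2.74524
T_{2}^{(1)} = -2.89552 + (-2.89552 − (-3.80659))/3 = -2.59183
T_{2}^{(2)} = (16·(-2.59183) − (-2.74524)) / 15 = -2.58160
(Column j=1 coincides with Simpson's rule on the same nodes.)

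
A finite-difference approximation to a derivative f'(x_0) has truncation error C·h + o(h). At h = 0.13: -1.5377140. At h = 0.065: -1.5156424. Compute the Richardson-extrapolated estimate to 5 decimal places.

-1.49357

Extrapolated value = (2·A(h/2) − A(h)) / (2 − 1)
= (2·(-1.5156424) − (-1.5377140)) / 1
= -1.4935708 / 1 = -1.4935708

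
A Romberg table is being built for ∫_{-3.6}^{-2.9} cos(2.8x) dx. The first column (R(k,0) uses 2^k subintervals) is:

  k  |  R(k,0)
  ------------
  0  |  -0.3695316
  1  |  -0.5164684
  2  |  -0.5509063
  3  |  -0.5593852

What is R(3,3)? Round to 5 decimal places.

Richardson extrapolation on the trapezoidal column (denominator 4−1=3):
R(1,1) = -0.5164684 + (-0.5164684 − (-0.3695316))/3 = -0.5654473
R(2,1) = (4·(-0.5509063) − (-0.5164684)) / 3 = -0.5623856
R(3,1) = -0.5593852 + (-0.5593852 − (-0.5509063))/3 = -0.5622115
R(2,2) = -0.5623856 + (-0.5623856 − (-0.5654473))/15 = -0.5621815
R(3,2) = (16·(-0.5622115) − (-0.5623856)) / 15 = -0.5621999
R(3,3) = (64·(-0.5621999) − (-0.5621815)) / 63 = -0.5622002

-0.56220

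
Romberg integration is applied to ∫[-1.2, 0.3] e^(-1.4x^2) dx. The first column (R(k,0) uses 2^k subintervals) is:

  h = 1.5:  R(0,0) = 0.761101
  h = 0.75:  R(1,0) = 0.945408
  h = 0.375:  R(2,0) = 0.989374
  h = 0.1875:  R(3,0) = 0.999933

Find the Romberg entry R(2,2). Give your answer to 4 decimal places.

Richardson extrapolation on the trapezoidal column (denominator 4−1=3):
R(1,1) = (4·0.945408 − 0.761101) / 3 = 1.006844
R(2,1) = (4·0.989374 − 0.945408) / 3 = 1.004029
R(2,2) = 1.004029 + (1.004029 − 1.006844)/15 = 1.003841

1.0038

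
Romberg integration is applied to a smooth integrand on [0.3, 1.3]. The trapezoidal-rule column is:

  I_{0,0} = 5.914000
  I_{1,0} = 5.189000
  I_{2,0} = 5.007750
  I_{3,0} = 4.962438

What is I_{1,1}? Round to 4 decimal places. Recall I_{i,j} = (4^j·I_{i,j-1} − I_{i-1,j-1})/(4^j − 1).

Richardson extrapolation on the trapezoidal column (denominator 4−1=3):
I_{1,1} = (4·5.189000 − 5.914000) / 3 = 4.947333

4.9473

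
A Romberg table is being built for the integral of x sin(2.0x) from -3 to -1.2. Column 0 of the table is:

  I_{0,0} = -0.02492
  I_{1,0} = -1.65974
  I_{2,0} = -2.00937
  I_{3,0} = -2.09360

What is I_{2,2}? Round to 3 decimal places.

-2.121

Richardson extrapolation on the trapezoidal column (denominator 4−1=3):
I_{1,1} = (4·(-1.65974) − (-0.02492)) / 3 = -2.20468
I_{2,1} = (4·(-2.00937) − (-1.65974)) / 3 = -2.12591
I_{2,2} = -2.12591 + (-2.12591 − (-2.20468))/15 = -2.12066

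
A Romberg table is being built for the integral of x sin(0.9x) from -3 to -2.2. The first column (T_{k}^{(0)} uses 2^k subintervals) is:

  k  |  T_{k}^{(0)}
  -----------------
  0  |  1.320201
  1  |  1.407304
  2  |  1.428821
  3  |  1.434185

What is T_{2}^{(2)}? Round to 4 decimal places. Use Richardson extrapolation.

1.4360

Richardson extrapolation on the trapezoidal column (denominator 4−1=3):
T_{1}^{(1)} = (4·1.407304 − 1.320201) / 3 = 1.436338
T_{2}^{(1)} = 1.428821 + (1.428821 − 1.407304)/3 = 1.435993
T_{2}^{(2)} = 1.435993 + (1.435993 − 1.436338)/15 = 1.435970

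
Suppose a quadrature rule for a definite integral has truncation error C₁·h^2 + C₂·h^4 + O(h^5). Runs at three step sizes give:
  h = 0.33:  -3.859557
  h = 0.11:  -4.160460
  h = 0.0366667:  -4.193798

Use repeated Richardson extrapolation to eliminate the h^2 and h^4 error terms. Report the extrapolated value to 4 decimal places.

-4.1980

First eliminate the h^2 term (factor 3^2 = 9):
  B₁ = (9·(-4.160460) − (-3.859557))/8 = -4.198073
  B₂ = (9·(-4.193798) − (-4.160460))/8 = -4.197965
Then eliminate the h^4 term (factor 3^4 = 81):
  (81·(-4.197965) − (-4.198073))/80 = -4.197964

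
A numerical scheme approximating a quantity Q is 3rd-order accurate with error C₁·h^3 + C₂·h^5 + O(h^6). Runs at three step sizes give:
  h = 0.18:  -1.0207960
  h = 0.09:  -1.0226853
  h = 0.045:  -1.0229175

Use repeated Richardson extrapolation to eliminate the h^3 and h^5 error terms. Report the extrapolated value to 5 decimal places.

-1.02295

First eliminate the h^3 term (factor 2^3 = 8):
  B₁ = (8·(-1.0226853) − (-1.0207960))/7 = -1.0229552
  B₂ = (8·(-1.0229175) − (-1.0226853))/7 = -1.0229507
Then eliminate the h^5 term (factor 2^5 = 32):
  (32·(-1.0229507) − (-1.0229552))/31 = -1.0229506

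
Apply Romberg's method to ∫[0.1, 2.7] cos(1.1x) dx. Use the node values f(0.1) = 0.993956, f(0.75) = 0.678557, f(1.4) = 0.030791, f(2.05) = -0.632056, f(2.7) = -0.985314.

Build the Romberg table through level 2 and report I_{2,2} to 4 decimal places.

0.0554

I_{0,0} (trapezoid, 1 panel, h=2.6000): 0.011235
I_{1,0} (trapezoid, 2 panels, h=1.3000): 0.045646
I_{2,0} (trapezoid, 4 panels, h=0.6500): 0.053048
I_{1,1} = 0.045646 + (0.045646 − 0.011235)/3 = 0.057116
I_{2,1} = 0.053048 + (0.053048 − 0.045646)/3 = 0.055515
I_{2,2} = 0.055515 + (0.055515 − 0.057116)/15 = 0.055408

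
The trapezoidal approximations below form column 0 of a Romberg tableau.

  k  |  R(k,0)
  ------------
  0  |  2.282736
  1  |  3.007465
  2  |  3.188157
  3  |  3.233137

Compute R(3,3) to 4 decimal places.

3.2481

Richardson extrapolation on the trapezoidal column (denominator 4−1=3):
R(1,1) = (4·3.007465 − 2.282736) / 3 = 3.249041
R(2,1) = 3.188157 + (3.188157 − 3.007465)/3 = 3.248388
R(3,1) = 3.233137 + (3.233137 − 3.188157)/3 = 3.248130
R(2,2) = 3.248388 + (3.248388 − 3.249041)/15 = 3.248344
R(3,2) = (16·3.248130 − 3.248388) / 15 = 3.248113
R(3,3) = 3.248113 + (3.248113 − 3.248344)/63 = 3.248109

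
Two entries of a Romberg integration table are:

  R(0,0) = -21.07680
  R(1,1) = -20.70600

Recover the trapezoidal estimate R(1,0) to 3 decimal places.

-20.799

From R(1,1) = (4·R(1,0) − R(0,0))/3, solve for R(1,0):
4·R(1,0) = 3·(-20.70600) + (-21.07680) = -83.19480
R(1,0) = -20.79870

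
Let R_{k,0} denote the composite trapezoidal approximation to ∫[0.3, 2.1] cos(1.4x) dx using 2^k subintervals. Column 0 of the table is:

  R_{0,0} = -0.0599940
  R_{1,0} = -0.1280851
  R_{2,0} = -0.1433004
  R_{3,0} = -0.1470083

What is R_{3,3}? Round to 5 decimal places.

-0.14824

Richardson extrapolation on the trapezoidal column (denominator 4−1=3):
R_{1,1} = (4·(-0.1280851) − (-0.0599940)) / 3 = -0.1507821
R_{2,1} = (4·(-0.1433004) − (-0.1280851)) / 3 = -0.1483722
R_{3,1} = -0.1470083 + (-0.1470083 − (-0.1433004))/3 = -0.1482443
R_{2,2} = -0.1483722 + (-0.1483722 − (-0.1507821))/15 = -0.1482115
R_{3,2} = -0.1482443 + (-0.1482443 − (-0.1483722))/15 = -0.1482358
R_{3,3} = -0.1482358 + (-0.1482358 − (-0.1482115))/63 = -0.1482362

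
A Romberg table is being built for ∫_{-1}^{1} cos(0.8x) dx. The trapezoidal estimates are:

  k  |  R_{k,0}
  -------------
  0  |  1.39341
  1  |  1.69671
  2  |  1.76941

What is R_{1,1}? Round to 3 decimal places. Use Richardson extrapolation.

R_{1,1} = 1.69671 + (1.69671 − 1.39341)/3 = 1.79781

1.798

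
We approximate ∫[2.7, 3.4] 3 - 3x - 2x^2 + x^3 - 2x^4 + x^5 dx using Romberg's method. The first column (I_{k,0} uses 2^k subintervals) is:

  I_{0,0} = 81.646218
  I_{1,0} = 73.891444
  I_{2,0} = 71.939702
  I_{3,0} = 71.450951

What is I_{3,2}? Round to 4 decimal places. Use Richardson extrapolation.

71.2880

I_{2,1} = (4·71.939702 − 73.891444) / 3 = 71.289121
I_{3,1} = (4·71.450951 − 71.939702) / 3 = 71.288034
I_{3,2} = 71.288034 + (71.288034 − 71.289121)/15 = 71.287962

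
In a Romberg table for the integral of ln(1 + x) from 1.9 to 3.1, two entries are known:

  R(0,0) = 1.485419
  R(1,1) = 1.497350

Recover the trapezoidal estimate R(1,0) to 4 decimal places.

1.4944

From R(1,1) = (4·R(1,0) − R(0,0))/3, solve for R(1,0):
4·R(1,0) = 3·1.497350 + 1.485419 = 5.977469
R(1,0) = 1.494367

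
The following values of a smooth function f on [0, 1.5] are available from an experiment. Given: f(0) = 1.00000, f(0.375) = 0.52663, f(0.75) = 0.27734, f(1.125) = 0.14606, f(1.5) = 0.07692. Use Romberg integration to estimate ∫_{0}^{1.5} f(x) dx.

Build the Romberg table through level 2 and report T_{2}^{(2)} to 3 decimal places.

0.540

T_{0}^{(0)} (trapezoid, 1 panel, h=1.5000): 0.80769
T_{1}^{(0)} (trapezoid, 2 panels, h=0.7500): 0.61185
T_{2}^{(0)} (trapezoid, 4 panels, h=0.3750): 0.55818
T_{1}^{(1)} = 0.61185 + (0.61185 − 0.80769)/3 = 0.54657
T_{2}^{(1)} = 0.55818 + (0.55818 − 0.61185)/3 = 0.54029
T_{2}^{(2)} = 0.54029 + (0.54029 − 0.54657)/15 = 0.53987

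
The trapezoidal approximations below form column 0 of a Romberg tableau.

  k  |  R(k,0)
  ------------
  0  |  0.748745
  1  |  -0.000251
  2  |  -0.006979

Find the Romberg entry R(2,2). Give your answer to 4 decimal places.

Richardson extrapolation on the trapezoidal column (denominator 4−1=3):
R(1,1) = (4·(-0.000251) − 0.748745) / 3 = -0.249916
R(2,1) = -0.006979 + (-0.006979 − (-0.000251))/3 = -0.009222
R(2,2) = -0.009222 + (-0.009222 − (-0.249916))/15 = 0.006824

0.0068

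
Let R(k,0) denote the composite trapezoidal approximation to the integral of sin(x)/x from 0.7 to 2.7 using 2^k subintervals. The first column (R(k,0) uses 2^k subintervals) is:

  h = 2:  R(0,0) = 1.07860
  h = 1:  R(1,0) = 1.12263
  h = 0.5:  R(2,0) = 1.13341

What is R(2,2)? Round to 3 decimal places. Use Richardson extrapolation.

Richardson extrapolation on the trapezoidal column (denominator 4−1=3):
R(1,1) = 1.12263 + (1.12263 − 1.07860)/3 = 1.13731
R(2,1) = (4·1.13341 − 1.12263) / 3 = 1.13700
R(2,2) = (16·1.13700 − 1.13731) / 15 = 1.13698

1.137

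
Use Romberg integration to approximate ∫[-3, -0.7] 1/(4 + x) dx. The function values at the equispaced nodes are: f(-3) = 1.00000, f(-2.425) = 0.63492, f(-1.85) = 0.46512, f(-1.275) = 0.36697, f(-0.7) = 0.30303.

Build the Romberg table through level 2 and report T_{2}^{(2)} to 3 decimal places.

T_{0}^{(0)} (trapezoid, 1 panel, h=2.3000): 1.49848
T_{1}^{(0)} (trapezoid, 2 panels, h=1.1500): 1.28413
T_{2}^{(0)} (trapezoid, 4 panels, h=0.5750): 1.21815
T_{1}^{(1)} = 1.28413 + (1.28413 − 1.49848)/3 = 1.21268
T_{2}^{(1)} = 1.21815 + (1.21815 − 1.28413)/3 = 1.19616
T_{2}^{(2)} = 1.19616 + (1.19616 − 1.21268)/15 = 1.19506

1.195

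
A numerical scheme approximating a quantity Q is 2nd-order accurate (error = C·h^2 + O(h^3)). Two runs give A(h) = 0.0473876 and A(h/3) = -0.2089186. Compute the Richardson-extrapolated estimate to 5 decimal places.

-0.24096

Extrapolated value = (9·A(h/3) − A(h)) / (9 − 1)
= (9·(-0.2089186) − 0.0473876) / 8
= -1.9276550 / 8 = -0.2409569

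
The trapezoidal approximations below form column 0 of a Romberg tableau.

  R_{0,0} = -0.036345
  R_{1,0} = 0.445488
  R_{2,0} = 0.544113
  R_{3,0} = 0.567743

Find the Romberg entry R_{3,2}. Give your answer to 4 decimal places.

Richardson extrapolation on the trapezoidal column (denominator 4−1=3):
R_{2,1} = (4·0.544113 − 0.445488) / 3 = 0.576988
R_{3,1} = (4·0.567743 − 0.544113) / 3 = 0.575620
R_{3,2} = (16·0.575620 − 0.576988) / 15 = 0.575529
(Column j=1 coincides with Simpson's rule on the same nodes.)

0.5755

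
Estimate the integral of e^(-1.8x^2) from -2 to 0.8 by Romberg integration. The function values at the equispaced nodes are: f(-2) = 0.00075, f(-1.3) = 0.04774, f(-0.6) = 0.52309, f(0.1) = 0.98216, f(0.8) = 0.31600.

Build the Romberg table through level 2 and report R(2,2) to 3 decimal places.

1.290

R(0,0) (trapezoid, 1 panel, h=2.8000): 0.44345
R(1,0) (trapezoid, 2 panels, h=1.4000): 0.95405
R(2,0) (trapezoid, 4 panels, h=0.7000): 1.19796
R(1,1) = 0.95405 + (0.95405 − 0.44345)/3 = 1.12425
R(2,1) = 1.19796 + (1.19796 − 0.95405)/3 = 1.27926
R(2,2) = 1.27926 + (1.27926 − 1.12425)/15 = 1.28959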